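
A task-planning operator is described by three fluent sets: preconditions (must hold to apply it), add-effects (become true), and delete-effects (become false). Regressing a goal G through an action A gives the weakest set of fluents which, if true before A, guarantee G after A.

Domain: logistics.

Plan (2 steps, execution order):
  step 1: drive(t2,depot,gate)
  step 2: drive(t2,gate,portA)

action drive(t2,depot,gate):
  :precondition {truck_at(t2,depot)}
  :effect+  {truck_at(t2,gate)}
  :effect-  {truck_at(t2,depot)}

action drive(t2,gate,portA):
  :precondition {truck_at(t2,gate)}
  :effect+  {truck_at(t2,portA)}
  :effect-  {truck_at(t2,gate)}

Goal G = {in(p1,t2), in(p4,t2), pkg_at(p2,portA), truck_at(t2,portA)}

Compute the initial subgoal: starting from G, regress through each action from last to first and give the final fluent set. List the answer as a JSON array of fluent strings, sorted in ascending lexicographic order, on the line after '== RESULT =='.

Regress step by step:
  through step 2 (drive(t2,gate,portA)): drop {truck_at(t2,portA)}, keep {in(p1,t2), in(p4,t2), pkg_at(p2,portA)}, require {truck_at(t2,gate)}
    → {in(p1,t2), in(p4,t2), pkg_at(p2,portA), truck_at(t2,gate)}
  through step 1 (drive(t2,depot,gate)): drop {truck_at(t2,gate)}, keep {in(p1,t2), in(p4,t2), pkg_at(p2,portA)}, require {truck_at(t2,depot)}
    → {in(p1,t2), in(p4,t2), pkg_at(p2,portA), truck_at(t2,depot)}

== RESULT ==
["in(p1,t2)", "in(p4,t2)", "pkg_at(p2,portA)", "truck_at(t2,depot)"]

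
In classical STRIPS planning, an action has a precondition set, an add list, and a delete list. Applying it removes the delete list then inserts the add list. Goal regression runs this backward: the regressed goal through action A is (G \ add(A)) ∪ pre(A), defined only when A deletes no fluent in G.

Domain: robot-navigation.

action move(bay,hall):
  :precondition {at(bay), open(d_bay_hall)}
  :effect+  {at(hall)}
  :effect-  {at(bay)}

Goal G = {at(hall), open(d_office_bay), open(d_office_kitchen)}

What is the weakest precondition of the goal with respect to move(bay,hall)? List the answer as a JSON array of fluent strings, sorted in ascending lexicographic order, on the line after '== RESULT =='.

Regress:
  G ∩ del = {}  (empty — regression defined)
  G \ add = {at(hall), open(d_office_bay), open(d_office_kitchen)} \ {at(hall)} = {open(d_office_bay), open(d_office_kitchen)}
  ∪ pre   = {open(d_office_bay), open(d_office_kitchen)} ∪ {at(bay), open(d_bay_hall)}
          = {at(bay), open(d_bay_hall), open(d_office_bay), open(d_office_kitchen)}

== RESULT ==
["at(bay)", "open(d_bay_hall)", "open(d_office_bay)", "open(d_office_kitchen)"]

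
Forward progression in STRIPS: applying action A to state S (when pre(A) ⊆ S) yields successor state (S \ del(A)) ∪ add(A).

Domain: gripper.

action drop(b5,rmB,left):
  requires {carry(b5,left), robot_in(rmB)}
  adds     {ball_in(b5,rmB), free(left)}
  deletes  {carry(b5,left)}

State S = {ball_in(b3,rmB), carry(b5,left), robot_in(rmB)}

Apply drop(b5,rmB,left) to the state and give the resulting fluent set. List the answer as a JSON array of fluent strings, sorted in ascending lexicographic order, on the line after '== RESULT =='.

Progress:
  pre ⊆ S: {carry(b5,left), robot_in(rmB)} ⊆ S  — applicable
  S \ del = {ball_in(b3,rmB), robot_in(rmB)}
  ∪ add   = {ball_in(b3,rmB), ball_in(b5,rmB), free(left), robot_in(rmB)}

== RESULT ==
["ball_in(b3,rmB)", "ball_in(b5,rmB)", "free(left)", "robot_in(rmB)"]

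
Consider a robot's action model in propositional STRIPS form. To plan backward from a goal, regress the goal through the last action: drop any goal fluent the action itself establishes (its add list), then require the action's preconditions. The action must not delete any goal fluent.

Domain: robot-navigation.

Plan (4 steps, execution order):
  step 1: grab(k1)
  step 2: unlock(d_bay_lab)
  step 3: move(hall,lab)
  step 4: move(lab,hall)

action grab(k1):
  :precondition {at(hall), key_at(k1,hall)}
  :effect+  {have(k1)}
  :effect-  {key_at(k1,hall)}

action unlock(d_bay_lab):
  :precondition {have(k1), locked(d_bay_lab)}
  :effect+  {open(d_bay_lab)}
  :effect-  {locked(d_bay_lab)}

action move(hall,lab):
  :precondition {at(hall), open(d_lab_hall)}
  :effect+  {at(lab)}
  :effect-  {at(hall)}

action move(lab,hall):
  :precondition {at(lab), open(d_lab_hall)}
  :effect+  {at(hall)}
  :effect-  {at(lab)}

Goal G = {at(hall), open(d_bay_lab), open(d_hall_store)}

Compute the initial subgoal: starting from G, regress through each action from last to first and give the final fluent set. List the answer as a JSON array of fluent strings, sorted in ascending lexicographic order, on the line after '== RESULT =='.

Regress step by step:
  through step 4 (move(lab,hall)): drop {at(hall)}, keep {open(d_bay_lab), open(d_hall_store)}, require {at(lab), open(d_lab_hall)}
    → {at(lab), open(d_bay_lab), open(d_hall_store), open(d_lab_hall)}
  through step 3 (move(hall,lab)): drop {at(lab)}, keep {open(d_bay_lab), open(d_hall_store), open(d_lab_hall)}, require {at(hall), open(d_lab_hall)}
    → {at(hall), open(d_bay_lab), open(d_hall_store), open(d_lab_hall)}
  through step 2 (unlock(d_bay_lab)): drop {open(d_bay_lab)}, keep {at(hall), open(d_hall_store), open(d_lab_hall)}, require {have(k1), locked(d_bay_lab)}
    → {at(hall), have(k1), locked(d_bay_lab), open(d_hall_store), open(d_lab_hall)}
  through step 1 (grab(k1)): drop {have(k1)}, keep {at(hall), locked(d_bay_lab), open(d_hall_store), open(d_lab_hall)}, require {at(hall), key_at(k1,hall)}
    → {at(hall), key_at(k1,hall), locked(d_bay_lab), open(d_hall_store), open(d_lab_hall)}

== RESULT ==
["at(hall)", "key_at(k1,hall)", "locked(d_bay_lab)", "open(d_hall_store)", "open(d_lab_hall)"]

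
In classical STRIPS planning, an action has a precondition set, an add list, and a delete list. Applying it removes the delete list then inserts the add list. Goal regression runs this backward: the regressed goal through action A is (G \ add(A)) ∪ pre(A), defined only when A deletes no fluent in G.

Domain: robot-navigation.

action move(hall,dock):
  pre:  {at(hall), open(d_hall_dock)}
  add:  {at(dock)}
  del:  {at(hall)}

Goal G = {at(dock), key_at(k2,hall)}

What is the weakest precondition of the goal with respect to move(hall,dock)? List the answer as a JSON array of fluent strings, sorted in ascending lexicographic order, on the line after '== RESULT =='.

Regress:
  G ∩ del = {}  (empty — regression defined)
  G \ add = {at(dock), key_at(k2,hall)} \ {at(dock)} = {key_at(k2,hall)}
  ∪ pre   = {key_at(k2,hall)} ∪ {at(hall), open(d_hall_dock)}
          = {at(hall), key_at(k2,hall), open(d_hall_dock)}

== RESULT ==
["at(hall)", "key_at(k2,hall)", "open(d_hall_dock)"]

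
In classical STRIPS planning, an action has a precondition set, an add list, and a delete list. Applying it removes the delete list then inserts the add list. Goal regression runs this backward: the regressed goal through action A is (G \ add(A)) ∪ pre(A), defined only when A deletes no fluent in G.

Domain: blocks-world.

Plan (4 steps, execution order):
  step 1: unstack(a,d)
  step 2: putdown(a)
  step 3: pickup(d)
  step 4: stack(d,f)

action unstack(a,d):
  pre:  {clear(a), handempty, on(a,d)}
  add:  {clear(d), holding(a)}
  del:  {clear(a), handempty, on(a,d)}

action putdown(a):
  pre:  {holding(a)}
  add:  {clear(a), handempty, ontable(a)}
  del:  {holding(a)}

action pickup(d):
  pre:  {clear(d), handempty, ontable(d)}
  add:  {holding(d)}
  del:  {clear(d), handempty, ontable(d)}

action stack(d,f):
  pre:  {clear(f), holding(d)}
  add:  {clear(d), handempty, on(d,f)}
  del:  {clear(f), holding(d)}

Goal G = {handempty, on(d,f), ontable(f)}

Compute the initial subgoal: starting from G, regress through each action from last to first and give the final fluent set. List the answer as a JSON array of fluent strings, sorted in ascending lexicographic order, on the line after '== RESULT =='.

Work backward from the goal:
  through step 4 (stack(d,f)): drop {handempty, on(d,f)}, keep {ontable(f)}, require {clear(f), holding(d)}
    → {clear(f), holding(d), ontable(f)}
  through step 3 (pickup(d)): drop {holding(d)}, keep {clear(f), ontable(f)}, require {clear(d), handempty, ontable(d)}
    → {clear(d), clear(f), handempty, ontable(d), ontable(f)}
  through step 2 (putdown(a)): drop {handempty}, keep {clear(d), clear(f), ontable(d), ontable(f)}, require {holding(a)}
    → {clear(d), clear(f), holding(a), ontable(d), ontable(f)}
  through step 1 (unstack(a,d)): drop {clear(d), holding(a)}, keep {clear(f), ontable(d), ontable(f)}, require {clear(a), handempty, on(a,d)}
    → {clear(a), clear(f), handempty, on(a,d), ontable(d), ontable(f)}

== RESULT ==
["clear(a)", "clear(f)", "handempty", "on(a,d)", "ontable(d)", "ontable(f)"]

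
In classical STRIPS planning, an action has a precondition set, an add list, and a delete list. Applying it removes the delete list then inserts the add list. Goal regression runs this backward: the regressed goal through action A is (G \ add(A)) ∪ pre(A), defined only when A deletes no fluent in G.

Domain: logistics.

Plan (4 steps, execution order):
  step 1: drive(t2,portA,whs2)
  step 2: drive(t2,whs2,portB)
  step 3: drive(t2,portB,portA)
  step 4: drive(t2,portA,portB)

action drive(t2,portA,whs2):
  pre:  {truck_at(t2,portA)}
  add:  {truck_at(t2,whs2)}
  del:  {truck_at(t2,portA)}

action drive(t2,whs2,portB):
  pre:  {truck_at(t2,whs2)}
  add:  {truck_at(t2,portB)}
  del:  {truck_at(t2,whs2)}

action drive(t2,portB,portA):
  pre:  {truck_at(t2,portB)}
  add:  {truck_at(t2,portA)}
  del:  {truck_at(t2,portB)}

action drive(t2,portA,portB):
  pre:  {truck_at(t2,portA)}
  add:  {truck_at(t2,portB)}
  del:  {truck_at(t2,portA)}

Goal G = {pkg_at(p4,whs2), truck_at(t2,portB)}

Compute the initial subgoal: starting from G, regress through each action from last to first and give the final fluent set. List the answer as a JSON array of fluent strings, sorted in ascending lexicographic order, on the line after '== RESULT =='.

Regress step by step:
  through step 4 (drive(t2,portA,portB)): drop {truck_at(t2,portB)}, keep {pkg_at(p4,whs2)}, require {truck_at(t2,portA)}
    → {pkg_at(p4,whs2), truck_at(t2,portA)}
  through step 3 (drive(t2,portB,portA)): drop {truck_at(t2,portA)}, keep {pkg_at(p4,whs2)}, require {truck_at(t2,portB)}
    → {pkg_at(p4,whs2), truck_at(t2,portB)}
  through step 2 (drive(t2,whs2,portB)): drop {truck_at(t2,portB)}, keep {pkg_at(p4,whs2)}, require {truck_at(t2,whs2)}
    → {pkg_at(p4,whs2), truck_at(t2,whs2)}
  through step 1 (drive(t2,portA,whs2)): drop {truck_at(t2,whs2)}, keep {pkg_at(p4,whs2)}, require {truck_at(t2,portA)}
    → {pkg_at(p4,whs2), truck_at(t2,portA)}

== RESULT ==
["pkg_at(p4,whs2)", "truck_at(t2,portA)"]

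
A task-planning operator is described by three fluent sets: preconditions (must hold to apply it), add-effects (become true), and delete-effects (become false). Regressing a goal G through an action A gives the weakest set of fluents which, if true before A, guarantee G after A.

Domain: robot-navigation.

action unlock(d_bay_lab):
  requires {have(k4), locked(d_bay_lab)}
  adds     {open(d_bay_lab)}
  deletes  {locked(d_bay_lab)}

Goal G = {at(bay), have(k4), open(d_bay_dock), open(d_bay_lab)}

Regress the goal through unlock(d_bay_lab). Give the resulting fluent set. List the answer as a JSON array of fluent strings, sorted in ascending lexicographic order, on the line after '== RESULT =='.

Compute (G \ add) ∪ pre:
  G ∩ del = {}  (empty — regression defined)
  G \ add = {at(bay), have(k4), open(d_bay_dock), open(d_bay_lab)} \ {open(d_bay_lab)} = {at(bay), have(k4), open(d_bay_dock)}
  ∪ pre   = {at(bay), have(k4), open(d_bay_dock)} ∪ {have(k4), locked(d_bay_lab)}
          = {at(bay), have(k4), locked(d_bay_lab), open(d_bay_dock)}

== RESULT ==
["at(bay)", "have(k4)", "locked(d_bay_lab)", "open(d_bay_dock)"]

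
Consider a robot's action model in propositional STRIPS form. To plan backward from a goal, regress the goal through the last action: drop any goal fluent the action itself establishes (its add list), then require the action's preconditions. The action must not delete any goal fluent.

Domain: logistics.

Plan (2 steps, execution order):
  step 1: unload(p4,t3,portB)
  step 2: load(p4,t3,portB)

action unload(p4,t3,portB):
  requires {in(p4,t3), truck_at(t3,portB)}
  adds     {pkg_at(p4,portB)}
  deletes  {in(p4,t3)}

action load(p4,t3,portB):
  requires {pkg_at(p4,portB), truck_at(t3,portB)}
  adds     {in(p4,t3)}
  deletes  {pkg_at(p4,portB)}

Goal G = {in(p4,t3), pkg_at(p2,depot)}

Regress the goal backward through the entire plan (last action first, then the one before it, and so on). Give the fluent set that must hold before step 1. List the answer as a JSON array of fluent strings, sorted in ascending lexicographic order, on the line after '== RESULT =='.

Regress step by step:
  through step 2 (load(p4,t3,portB)): drop {in(p4,t3)}, keep {pkg_at(p2,depot)}, require {pkg_at(p4,portB), truck_at(t3,portB)}
    → {pkg_at(p2,depot), pkg_at(p4,portB), truck_at(t3,portB)}
  through step 1 (unload(p4,t3,portB)): drop {pkg_at(p4,portB)}, keep {pkg_at(p2,depot), truck_at(t3,portB)}, require {in(p4,t3), truck_at(t3,portB)}
    → {in(p4,t3), pkg_at(p2,depot), truck_at(t3,portB)}

== RESULT ==
["in(p4,t3)", "pkg_at(p2,depot)", "truck_at(t3,portB)"]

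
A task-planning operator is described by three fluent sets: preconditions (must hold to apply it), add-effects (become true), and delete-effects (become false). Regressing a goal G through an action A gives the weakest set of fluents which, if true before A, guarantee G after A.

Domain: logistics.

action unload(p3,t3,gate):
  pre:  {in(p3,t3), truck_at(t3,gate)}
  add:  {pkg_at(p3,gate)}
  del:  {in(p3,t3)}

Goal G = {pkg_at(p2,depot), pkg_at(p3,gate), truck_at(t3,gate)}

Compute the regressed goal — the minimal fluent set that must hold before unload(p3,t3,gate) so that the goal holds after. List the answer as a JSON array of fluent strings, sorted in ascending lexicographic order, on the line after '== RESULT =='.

Compute (G \ add) ∪ pre:
  G ∩ del = {}  (empty — regression defined)
  G \ add = {pkg_at(p2,depot), pkg_at(p3,gate), truck_at(t3,gate)} \ {pkg_at(p3,gate)} = {pkg_at(p2,depot), truck_at(t3,gate)}
  ∪ pre   = {pkg_at(p2,depot), truck_at(t3,gate)} ∪ {in(p3,t3), truck_at(t3,gate)}
          = {in(p3,t3), pkg_at(p2,depot), truck_at(t3,gate)}

== RESULT ==
["in(p3,t3)", "pkg_at(p2,depot)", "truck_at(t3,gate)"]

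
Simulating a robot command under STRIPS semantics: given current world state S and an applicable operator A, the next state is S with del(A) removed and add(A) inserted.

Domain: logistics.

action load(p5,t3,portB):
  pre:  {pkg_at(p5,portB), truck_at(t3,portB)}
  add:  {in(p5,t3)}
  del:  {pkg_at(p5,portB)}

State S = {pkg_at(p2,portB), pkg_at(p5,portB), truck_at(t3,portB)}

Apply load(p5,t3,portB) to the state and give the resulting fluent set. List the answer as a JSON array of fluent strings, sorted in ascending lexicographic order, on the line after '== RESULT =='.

Compute (S \ del) ∪ add:
  pre ⊆ S: {pkg_at(p5,portB), truck_at(t3,portB)} ⊆ S  — applicable
  S \ del = {pkg_at(p2,portB), truck_at(t3,portB)}
  ∪ add   = {in(p5,t3), pkg_at(p2,portB), truck_at(t3,portB)}

== RESULT ==
["in(p5,t3)", "pkg_at(p2,portB)", "truck_at(t3,portB)"]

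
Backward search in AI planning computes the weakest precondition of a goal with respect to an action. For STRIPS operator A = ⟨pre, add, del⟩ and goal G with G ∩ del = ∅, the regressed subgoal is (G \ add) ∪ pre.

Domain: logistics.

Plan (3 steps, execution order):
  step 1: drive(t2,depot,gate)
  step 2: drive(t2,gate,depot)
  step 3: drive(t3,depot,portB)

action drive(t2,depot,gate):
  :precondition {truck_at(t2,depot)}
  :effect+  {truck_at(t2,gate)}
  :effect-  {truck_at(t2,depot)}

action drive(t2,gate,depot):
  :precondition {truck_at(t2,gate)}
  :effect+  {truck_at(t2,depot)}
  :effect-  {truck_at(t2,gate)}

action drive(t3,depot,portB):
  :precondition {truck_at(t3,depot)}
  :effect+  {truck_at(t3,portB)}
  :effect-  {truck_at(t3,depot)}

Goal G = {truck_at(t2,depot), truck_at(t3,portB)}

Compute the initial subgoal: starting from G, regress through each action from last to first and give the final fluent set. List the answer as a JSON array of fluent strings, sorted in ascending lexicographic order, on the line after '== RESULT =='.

Work backward from the goal:
  through step 3 (drive(t3,depot,portB)): drop {truck_at(t3,portB)}, keep {truck_at(t2,depot)}, require {truck_at(t3,depot)}
    → {truck_at(t2,depot), truck_at(t3,depot)}
  through step 2 (drive(t2,gate,depot)): drop {truck_at(t2,depot)}, keep {truck_at(t3,depot)}, require {truck_at(t2,gate)}
    → {truck_at(t2,gate), truck_at(t3,depot)}
  through step 1 (drive(t2,depot,gate)): drop {truck_at(t2,gate)}, keep {truck_at(t3,depot)}, require {truck_at(t2,depot)}
    → {truck_at(t2,depot), truck_at(t3,depot)}

== RESULT ==
["truck_at(t2,depot)", "truck_at(t3,depot)"]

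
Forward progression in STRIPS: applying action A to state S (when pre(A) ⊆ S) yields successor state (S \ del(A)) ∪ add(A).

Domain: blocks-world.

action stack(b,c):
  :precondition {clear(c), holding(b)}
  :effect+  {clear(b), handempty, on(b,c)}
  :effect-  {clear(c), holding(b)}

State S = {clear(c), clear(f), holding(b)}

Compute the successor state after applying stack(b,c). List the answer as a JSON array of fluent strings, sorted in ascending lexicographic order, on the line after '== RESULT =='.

Progress:
  pre ⊆ S: {clear(c), holding(b)} ⊆ S  — applicable
  S \ del = {clear(f)}
  ∪ add   = {clear(b), clear(f), handempty, on(b,c)}

== RESULT ==
["clear(b)", "clear(f)", "handempty", "on(b,c)"]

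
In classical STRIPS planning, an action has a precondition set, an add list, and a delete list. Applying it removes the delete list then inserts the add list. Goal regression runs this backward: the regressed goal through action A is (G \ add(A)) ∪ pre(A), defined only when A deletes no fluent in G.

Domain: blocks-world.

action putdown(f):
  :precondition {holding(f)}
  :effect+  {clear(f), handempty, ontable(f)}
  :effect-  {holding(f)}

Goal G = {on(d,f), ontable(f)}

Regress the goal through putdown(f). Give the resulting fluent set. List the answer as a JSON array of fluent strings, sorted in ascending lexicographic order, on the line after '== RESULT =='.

Compute (G \ add) ∪ pre:
  G ∩ del = {}  (empty — regression defined)
  G \ add = {on(d,f), ontable(f)} \ {clear(f), handempty, ontable(f)} = {on(d,f)}
  ∪ pre   = {on(d,f)} ∪ {holding(f)}
          = {holding(f), on(d,f)}

== RESULT ==
["holding(f)", "on(d,f)"]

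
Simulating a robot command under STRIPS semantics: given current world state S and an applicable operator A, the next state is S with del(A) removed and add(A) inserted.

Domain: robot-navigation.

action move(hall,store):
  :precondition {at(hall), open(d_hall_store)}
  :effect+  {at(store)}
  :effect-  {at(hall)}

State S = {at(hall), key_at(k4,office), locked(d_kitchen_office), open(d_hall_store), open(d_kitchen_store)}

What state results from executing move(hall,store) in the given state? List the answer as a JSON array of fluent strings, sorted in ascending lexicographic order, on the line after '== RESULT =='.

Compute (S \ del) ∪ add:
  pre ⊆ S: {at(hall), open(d_hall_store)} ⊆ S  — applicable
  S \ del = {key_at(k4,office), locked(d_kitchen_office), open(d_hall_store), open(d_kitchen_store)}
  ∪ add   = {at(store), key_at(k4,office), locked(d_kitchen_office), open(d_hall_store), open(d_kitchen_store)}

== RESULT ==
["at(store)", "key_at(k4,office)", "locked(d_kitchen_office)", "open(d_hall_store)", "open(d_kitchen_store)"]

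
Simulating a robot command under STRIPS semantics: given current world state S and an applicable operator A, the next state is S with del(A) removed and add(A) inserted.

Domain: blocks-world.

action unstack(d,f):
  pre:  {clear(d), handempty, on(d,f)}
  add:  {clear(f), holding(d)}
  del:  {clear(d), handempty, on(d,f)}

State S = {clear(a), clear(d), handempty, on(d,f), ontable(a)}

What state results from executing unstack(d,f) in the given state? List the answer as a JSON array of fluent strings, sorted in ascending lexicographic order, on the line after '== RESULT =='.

Progress:
  pre ⊆ S: {clear(d), handempty, on(d,f)} ⊆ S  — applicable
  S \ del = {clear(a), ontable(a)}
  ∪ add   = {clear(a), clear(f), holding(d), ontable(a)}

== RESULT ==
["clear(a)", "clear(f)", "holding(d)", "ontable(a)"]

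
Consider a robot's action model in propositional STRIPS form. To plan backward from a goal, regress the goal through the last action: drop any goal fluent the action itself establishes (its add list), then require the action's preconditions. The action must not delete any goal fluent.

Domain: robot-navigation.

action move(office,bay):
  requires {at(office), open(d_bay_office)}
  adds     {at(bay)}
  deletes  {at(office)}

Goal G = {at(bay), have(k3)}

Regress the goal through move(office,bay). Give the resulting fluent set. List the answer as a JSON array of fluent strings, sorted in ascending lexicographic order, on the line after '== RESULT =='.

Compute (G \ add) ∪ pre:
  G ∩ del = {}  (empty — regression defined)
  G \ add = {at(bay), have(k3)} \ {at(bay)} = {have(k3)}
  ∪ pre   = {have(k3)} ∪ {at(office), open(d_bay_office)}
          = {at(office), have(k3), open(d_bay_office)}

== RESULT ==
["at(office)", "have(k3)", "open(d_bay_office)"]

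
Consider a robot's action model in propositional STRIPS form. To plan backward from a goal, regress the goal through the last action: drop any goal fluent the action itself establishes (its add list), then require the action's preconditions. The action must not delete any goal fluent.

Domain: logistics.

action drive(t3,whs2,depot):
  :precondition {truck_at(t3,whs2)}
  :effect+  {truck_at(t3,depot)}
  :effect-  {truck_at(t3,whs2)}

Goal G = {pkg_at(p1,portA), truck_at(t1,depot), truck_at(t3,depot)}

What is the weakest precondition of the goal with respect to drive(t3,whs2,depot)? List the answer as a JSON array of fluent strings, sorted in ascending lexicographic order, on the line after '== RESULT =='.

Compute (G \ add) ∪ pre:
  G ∩ del = {}  (empty — regression defined)
  G \ add = {pkg_at(p1,portA), truck_at(t1,depot), truck_at(t3,depot)} \ {truck_at(t3,depot)} = {pkg_at(p1,portA), truck_at(t1,depot)}
  ∪ pre   = {pkg_at(p1,portA), truck_at(t1,depot)} ∪ {truck_at(t3,whs2)}
          = {pkg_at(p1,portA), truck_at(t1,depot), truck_at(t3,whs2)}

== RESULT ==
["pkg_at(p1,portA)", "truck_at(t1,depot)", "truck_at(t3,whs2)"]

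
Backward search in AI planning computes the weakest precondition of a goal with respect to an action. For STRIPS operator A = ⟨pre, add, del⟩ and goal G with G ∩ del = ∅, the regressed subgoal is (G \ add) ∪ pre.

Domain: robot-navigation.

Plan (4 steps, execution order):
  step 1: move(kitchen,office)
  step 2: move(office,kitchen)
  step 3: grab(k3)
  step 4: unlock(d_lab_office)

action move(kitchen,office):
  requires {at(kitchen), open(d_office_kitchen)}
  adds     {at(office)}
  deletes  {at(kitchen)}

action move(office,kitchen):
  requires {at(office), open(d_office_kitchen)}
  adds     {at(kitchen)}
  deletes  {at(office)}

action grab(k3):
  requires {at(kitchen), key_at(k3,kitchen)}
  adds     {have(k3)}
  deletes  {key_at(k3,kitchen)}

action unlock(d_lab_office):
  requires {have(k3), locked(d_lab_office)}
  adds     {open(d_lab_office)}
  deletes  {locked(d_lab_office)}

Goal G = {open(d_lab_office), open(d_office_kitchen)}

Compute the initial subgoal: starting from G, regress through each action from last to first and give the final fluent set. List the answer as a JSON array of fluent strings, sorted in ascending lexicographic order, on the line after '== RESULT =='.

Work backward from the goal:
  through step 4 (unlock(d_lab_office)): drop {open(d_lab_office)}, keep {open(d_office_kitchen)}, require {have(k3), locked(d_lab_office)}
    → {have(k3), locked(d_lab_office), open(d_office_kitchen)}
  through step 3 (grab(k3)): drop {have(k3)}, keep {locked(d_lab_office), open(d_office_kitchen)}, require {at(kitchen), key_at(k3,kitchen)}
    → {at(kitchen), key_at(k3,kitchen), locked(d_lab_office), open(d_office_kitchen)}
  through step 2 (move(office,kitchen)): drop {at(kitchen)}, keep {key_at(k3,kitchen), locked(d_lab_office), open(d_office_kitchen)}, require {at(office), open(d_office_kitchen)}
    → {at(office), key_at(k3,kitchen), locked(d_lab_office), open(d_office_kitchen)}
  through step 1 (move(kitchen,office)): drop {at(office)}, keep {key_at(k3,kitchen), locked(d_lab_office), open(d_office_kitchen)}, require {at(kitchen), open(d_office_kitchen)}
    → {at(kitchen), key_at(k3,kitchen), locked(d_lab_office), open(d_office_kitchen)}

== RESULT ==
["at(kitchen)", "key_at(k3,kitchen)", "locked(d_lab_office)", "open(d_office_kitchen)"]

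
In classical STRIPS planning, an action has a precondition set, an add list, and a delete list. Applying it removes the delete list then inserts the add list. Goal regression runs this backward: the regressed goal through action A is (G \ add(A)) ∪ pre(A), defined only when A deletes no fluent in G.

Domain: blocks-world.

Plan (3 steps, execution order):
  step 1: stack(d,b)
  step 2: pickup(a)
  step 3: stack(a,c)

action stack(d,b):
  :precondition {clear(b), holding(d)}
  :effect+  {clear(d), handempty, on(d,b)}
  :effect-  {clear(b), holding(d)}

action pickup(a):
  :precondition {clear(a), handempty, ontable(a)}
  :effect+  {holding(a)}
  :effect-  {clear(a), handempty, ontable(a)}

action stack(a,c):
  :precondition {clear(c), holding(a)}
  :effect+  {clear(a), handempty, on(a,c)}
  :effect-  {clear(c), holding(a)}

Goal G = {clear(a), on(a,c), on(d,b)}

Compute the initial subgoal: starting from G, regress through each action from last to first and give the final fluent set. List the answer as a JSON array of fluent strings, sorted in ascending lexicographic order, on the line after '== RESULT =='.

Work backward from the goal:
  through step 3 (stack(a,c)): drop {clear(a), on(a,c)}, keep {on(d,b)}, require {clear(c), holding(a)}
    → {clear(c), holding(a), on(d,b)}
  through step 2 (pickup(a)): drop {holding(a)}, keep {clear(c), on(d,b)}, require {clear(a), handempty, ontable(a)}
    → {clear(a), clear(c), handempty, on(d,b), ontable(a)}
  through step 1 (stack(d,b)): drop {handempty, on(d,b)}, keep {clear(a), clear(c), ontable(a)}, require {clear(b), holding(d)}
    → {clear(a), clear(b), clear(c), holding(d), ontable(a)}

== RESULT ==
["clear(a)", "clear(b)", "clear(c)", "holding(d)", "ontable(a)"]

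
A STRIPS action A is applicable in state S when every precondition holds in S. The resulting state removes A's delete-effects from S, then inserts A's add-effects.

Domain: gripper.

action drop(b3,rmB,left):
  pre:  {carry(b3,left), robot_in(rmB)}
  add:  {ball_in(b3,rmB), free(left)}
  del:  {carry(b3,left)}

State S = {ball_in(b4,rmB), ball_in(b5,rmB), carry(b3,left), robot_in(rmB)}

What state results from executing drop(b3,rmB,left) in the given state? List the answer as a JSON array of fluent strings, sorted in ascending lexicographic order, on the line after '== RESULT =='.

Compute (S \ del) ∪ add:
  pre ⊆ S: {carry(b3,left), robot_in(rmB)} ⊆ S  — applicable
  S \ del = {ball_in(b4,rmB), ball_in(b5,rmB), robot_in(rmB)}
  ∪ add   = {ball_in(b3,rmB), ball_in(b4,rmB), ball_in(b5,rmB), free(left), robot_in(rmB)}

== RESULT ==
["ball_in(b3,rmB)", "ball_in(b4,rmB)", "ball_in(b5,rmB)", "free(left)", "robot_in(rmB)"]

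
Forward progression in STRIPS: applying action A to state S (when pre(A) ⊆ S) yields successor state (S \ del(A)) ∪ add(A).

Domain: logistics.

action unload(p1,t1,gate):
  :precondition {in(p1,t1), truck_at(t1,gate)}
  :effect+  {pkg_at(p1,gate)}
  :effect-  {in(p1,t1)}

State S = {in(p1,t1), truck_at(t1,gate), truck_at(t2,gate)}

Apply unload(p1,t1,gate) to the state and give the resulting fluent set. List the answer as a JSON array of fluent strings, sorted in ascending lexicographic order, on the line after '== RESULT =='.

Compute (S \ del) ∪ add:
  pre ⊆ S: {in(p1,t1), truck_at(t1,gate)} ⊆ S  — applicable
  S \ del = {truck_at(t1,gate), truck_at(t2,gate)}
  ∪ add   = {pkg_at(p1,gate), truck_at(t1,gate), truck_at(t2,gate)}

== RESULT ==
["pkg_at(p1,gate)", "truck_at(t1,gate)", "truck_at(t2,gate)"]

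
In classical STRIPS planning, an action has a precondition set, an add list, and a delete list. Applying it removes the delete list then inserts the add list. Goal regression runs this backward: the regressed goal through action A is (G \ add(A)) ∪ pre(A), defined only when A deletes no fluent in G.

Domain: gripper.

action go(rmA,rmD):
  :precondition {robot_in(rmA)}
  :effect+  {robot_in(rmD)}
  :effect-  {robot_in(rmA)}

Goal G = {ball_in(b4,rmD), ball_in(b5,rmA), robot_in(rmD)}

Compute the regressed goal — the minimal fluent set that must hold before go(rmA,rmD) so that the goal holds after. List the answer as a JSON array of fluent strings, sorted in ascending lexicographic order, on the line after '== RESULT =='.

Regress:
  G ∩ del = {}  (empty — regression defined)
  G \ add = {ball_in(b4,rmD), ball_in(b5,rmA), robot_in(rmD)} \ {robot_in(rmD)} = {ball_in(b4,rmD), ball_in(b5,rmA)}
  ∪ pre   = {ball_in(b4,rmD), ball_in(b5,rmA)} ∪ {robot_in(rmA)}
          = {ball_in(b4,rmD), ball_in(b5,rmA), robot_in(rmA)}

== RESULT ==
["ball_in(b4,rmD)", "ball_in(b5,rmA)", "robot_in(rmA)"]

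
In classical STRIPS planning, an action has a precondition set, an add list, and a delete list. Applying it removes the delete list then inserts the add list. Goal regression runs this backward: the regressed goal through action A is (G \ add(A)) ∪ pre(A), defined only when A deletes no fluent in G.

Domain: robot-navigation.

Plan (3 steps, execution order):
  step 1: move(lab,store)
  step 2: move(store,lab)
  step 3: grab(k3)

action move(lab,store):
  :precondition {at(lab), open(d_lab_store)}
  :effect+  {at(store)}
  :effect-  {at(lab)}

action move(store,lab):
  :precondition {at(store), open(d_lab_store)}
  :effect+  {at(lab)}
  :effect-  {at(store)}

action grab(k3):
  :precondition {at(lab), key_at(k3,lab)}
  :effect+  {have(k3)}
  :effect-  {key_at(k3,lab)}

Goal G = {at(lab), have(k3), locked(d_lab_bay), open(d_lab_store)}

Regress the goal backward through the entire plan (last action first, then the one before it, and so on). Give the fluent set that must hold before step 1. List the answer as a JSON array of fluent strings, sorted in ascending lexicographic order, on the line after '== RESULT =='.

Work backward from the goal:
  through step 3 (grab(k3)): drop {have(k3)}, keep {at(lab), locked(d_lab_bay), open(d_lab_store)}, require {at(lab), key_at(k3,lab)}
    → {at(lab), key_at(k3,lab), locked(d_lab_bay), open(d_lab_store)}
  through step 2 (move(store,lab)): drop {at(lab)}, keep {key_at(k3,lab), locked(d_lab_bay), open(d_lab_store)}, require {at(store), open(d_lab_store)}
    → {at(store), key_at(k3,lab), locked(d_lab_bay), open(d_lab_store)}
  through step 1 (move(lab,store)): drop {at(store)}, keep {key_at(k3,lab), locked(d_lab_bay), open(d_lab_store)}, require {at(lab), open(d_lab_store)}
    → {at(lab), key_at(k3,lab), locked(d_lab_bay), open(d_lab_store)}

== RESULT ==
["at(lab)", "key_at(k3,lab)", "locked(d_lab_bay)", "open(d_lab_store)"]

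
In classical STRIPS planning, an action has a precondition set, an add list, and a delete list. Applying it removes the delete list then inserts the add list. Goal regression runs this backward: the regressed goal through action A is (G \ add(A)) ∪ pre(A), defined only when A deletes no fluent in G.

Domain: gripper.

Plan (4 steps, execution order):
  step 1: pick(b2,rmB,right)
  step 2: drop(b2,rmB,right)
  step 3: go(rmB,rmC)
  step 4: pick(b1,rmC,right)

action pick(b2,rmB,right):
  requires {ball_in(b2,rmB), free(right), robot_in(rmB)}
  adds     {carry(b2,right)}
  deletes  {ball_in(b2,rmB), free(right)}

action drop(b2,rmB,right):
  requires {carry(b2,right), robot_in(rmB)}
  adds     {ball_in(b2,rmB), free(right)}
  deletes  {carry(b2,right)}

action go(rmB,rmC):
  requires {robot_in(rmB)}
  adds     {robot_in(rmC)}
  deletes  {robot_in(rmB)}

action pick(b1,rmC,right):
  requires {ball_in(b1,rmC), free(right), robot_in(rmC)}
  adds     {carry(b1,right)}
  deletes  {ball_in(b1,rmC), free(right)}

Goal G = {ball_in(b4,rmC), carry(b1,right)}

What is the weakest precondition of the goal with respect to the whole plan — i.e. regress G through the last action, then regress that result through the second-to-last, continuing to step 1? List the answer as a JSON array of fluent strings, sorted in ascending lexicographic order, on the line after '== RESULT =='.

Regress step by step:
  through step 4 (pick(b1,rmC,right)): drop {carry(b1,right)}, keep {ball_in(b4,rmC)}, require {ball_in(b1,rmC), free(right), robot_in(rmC)}
    → {ball_in(b1,rmC), ball_in(b4,rmC), free(right), robot_in(rmC)}
  through step 3 (go(rmB,rmC)): drop {robot_in(rmC)}, keep {ball_in(b1,rmC), ball_in(b4,rmC), free(right)}, require {robot_in(rmB)}
    → {ball_in(b1,rmC), ball_in(b4,rmC), free(right), robot_in(rmB)}
  through step 2 (drop(b2,rmB,right)): drop {free(right)}, keep {ball_in(b1,rmC), ball_in(b4,rmC), robot_in(rmB)}, require {carry(b2,right), robot_in(rmB)}
    → {ball_in(b1,rmC), ball_in(b4,rmC), carry(b2,right), robot_in(rmB)}
  through step 1 (pick(b2,rmB,right)): drop {carry(b2,right)}, keep {ball_in(b1,rmC), ball_in(b4,rmC), robot_in(rmB)}, require {ball_in(b2,rmB), free(right), robot_in(rmB)}
    → {ball_in(b1,rmC), ball_in(b2,rmB), ball_in(b4,rmC), free(right), robot_in(rmB)}

== RESULT ==
["ball_in(b1,rmC)", "ball_in(b2,rmB)", "ball_in(b4,rmC)", "free(right)", "robot_in(rmB)"]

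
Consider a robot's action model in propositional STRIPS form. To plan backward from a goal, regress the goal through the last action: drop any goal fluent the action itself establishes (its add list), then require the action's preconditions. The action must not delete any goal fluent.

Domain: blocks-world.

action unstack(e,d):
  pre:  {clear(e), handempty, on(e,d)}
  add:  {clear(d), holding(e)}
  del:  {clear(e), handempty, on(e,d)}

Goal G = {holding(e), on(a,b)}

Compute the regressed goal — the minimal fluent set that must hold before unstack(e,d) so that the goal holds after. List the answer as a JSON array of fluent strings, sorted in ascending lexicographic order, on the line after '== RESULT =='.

Compute (G \ add) ∪ pre:
  G ∩ del = {}  (empty — regression defined)
  G \ add = {holding(e), on(a,b)} \ {clear(d), holding(e)} = {on(a,b)}
  ∪ pre   = {on(a,b)} ∪ {clear(e), handempty, on(e,d)}
          = {clear(e), handempty, on(a,b), on(e,d)}

== RESULT ==
["clear(e)", "handempty", "on(a,b)", "on(e,d)"]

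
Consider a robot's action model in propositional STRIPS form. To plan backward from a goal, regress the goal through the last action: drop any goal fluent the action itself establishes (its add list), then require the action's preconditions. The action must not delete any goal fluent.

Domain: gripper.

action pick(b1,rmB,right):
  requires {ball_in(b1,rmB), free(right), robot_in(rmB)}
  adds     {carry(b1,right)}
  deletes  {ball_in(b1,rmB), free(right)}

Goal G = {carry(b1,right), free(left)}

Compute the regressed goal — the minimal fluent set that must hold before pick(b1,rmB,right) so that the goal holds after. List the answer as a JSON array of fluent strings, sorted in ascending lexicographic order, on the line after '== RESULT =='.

Compute (G \ add) ∪ pre:
  G ∩ del = {}  (empty — regression defined)
  G \ add = {carry(b1,right), free(left)} \ {carry(b1,right)} = {free(left)}
  ∪ pre   = {free(left)} ∪ {ball_in(b1,rmB), free(right), robot_in(rmB)}
          = {ball_in(b1,rmB), free(left), free(right), robot_in(rmB)}

== RESULT ==
["ball_in(b1,rmB)", "free(left)", "free(right)", "robot_in(rmB)"]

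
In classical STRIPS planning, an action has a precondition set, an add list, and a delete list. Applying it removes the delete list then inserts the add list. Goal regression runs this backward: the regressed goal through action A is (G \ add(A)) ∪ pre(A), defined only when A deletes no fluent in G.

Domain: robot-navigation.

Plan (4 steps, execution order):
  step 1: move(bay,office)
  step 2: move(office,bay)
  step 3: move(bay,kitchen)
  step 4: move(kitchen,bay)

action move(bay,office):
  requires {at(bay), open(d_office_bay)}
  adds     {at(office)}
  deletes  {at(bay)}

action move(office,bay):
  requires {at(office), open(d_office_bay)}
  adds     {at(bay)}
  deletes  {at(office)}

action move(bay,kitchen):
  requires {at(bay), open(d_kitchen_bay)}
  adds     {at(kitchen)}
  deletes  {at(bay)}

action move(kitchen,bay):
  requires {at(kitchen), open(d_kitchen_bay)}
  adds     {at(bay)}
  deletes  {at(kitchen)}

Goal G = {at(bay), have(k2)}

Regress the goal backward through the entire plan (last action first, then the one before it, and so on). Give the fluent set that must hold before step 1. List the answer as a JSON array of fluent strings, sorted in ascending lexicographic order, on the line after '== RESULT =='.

Work backward from the goal:
  through step 4 (move(kitchen,bay)): drop {at(bay)}, keep {have(k2)}, require {at(kitchen), open(d_kitchen_bay)}
    → {at(kitchen), have(k2), open(d_kitchen_bay)}
  through step 3 (move(bay,kitchen)): drop {at(kitchen)}, keep {have(k2), open(d_kitchen_bay)}, require {at(bay), open(d_kitchen_bay)}
    → {at(bay), have(k2), open(d_kitchen_bay)}
  through step 2 (move(office,bay)): drop {at(bay)}, keep {have(k2), open(d_kitchen_bay)}, require {at(office), open(d_office_bay)}
    → {at(office), have(k2), open(d_kitchen_bay), open(d_office_bay)}
  through step 1 (move(bay,office)): drop {at(office)}, keep {have(k2), open(d_kitchen_bay), open(d_office_bay)}, require {at(bay), open(d_office_bay)}
    → {at(bay), have(k2), open(d_kitchen_bay), open(d_office_bay)}

== RESULT ==
["at(bay)", "have(k2)", "open(d_kitchen_bay)", "open(d_office_bay)"]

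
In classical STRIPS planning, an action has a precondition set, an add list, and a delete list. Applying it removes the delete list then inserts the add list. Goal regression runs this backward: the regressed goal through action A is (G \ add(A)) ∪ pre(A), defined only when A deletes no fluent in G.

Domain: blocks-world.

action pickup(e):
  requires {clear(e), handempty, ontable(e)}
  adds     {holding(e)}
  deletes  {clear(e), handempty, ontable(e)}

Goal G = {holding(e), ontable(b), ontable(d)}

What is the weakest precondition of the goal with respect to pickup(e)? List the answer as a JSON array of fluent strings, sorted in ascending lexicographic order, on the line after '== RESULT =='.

Compute (G \ add) ∪ pre:
  G ∩ del = {}  (empty — regression defined)
  G \ add = {holding(e), ontable(b), ontable(d)} \ {holding(e)} = {ontable(b), ontable(d)}
  ∪ pre   = {ontable(b), ontable(d)} ∪ {clear(e), handempty, ontable(e)}
          = {clear(e), handempty, ontable(b), ontable(d), ontable(e)}

== RESULT ==
["clear(e)", "handempty", "ontable(b)", "ontable(d)", "ontable(e)"]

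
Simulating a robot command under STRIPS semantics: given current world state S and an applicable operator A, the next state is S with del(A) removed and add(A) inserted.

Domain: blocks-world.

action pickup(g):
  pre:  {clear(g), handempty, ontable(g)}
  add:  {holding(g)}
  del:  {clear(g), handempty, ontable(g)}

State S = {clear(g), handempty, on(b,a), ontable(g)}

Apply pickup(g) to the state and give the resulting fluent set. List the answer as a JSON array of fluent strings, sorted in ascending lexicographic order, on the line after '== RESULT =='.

Progress:
  pre ⊆ S: {clear(g), handempty, ontable(g)} ⊆ S  — applicable
  S \ del = {on(b,a)}
  ∪ add   = {holding(g), on(b,a)}

== RESULT ==
["holding(g)", "on(b,a)"]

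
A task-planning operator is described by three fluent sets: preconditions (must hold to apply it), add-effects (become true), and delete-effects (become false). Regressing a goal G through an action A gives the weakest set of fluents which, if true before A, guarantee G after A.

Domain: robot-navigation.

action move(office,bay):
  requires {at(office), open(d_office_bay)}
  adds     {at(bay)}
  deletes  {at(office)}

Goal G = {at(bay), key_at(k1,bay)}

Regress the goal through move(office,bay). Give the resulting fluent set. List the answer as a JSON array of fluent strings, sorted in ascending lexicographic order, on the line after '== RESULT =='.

Regress:
  G ∩ del = {}  (empty — regression defined)
  G \ add = {at(bay), key_at(k1,bay)} \ {at(bay)} = {key_at(k1,bay)}
  ∪ pre   = {key_at(k1,bay)} ∪ {at(office), open(d_office_bay)}
          = {at(office), key_at(k1,bay), open(d_office_bay)}

== RESULT ==
["at(office)", "key_at(k1,bay)", "open(d_office_bay)"]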